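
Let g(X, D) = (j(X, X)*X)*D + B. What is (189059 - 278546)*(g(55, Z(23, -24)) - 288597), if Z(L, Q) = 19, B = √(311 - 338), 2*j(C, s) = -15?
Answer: 53054068203/2 - 268461*I*√3 ≈ 2.6527e+10 - 4.6499e+5*I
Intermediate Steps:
j(C, s) = -15/2 (j(C, s) = (½)*(-15) = -15/2)
B = 3*I*√3 (B = √(-27) = 3*I*√3 ≈ 5.1962*I)
g(X, D) = 3*I*√3 - 15*D*X/2 (g(X, D) = (-15*X/2)*D + 3*I*√3 = -15*D*X/2 + 3*I*√3 = 3*I*√3 - 15*D*X/2)
(189059 - 278546)*(g(55, Z(23, -24)) - 288597) = (189059 - 278546)*((3*I*√3 - 15/2*19*55) - 288597) = -89487*((3*I*√3 - 15675/2) - 288597) = -89487*((-15675/2 + 3*I*√3) - 288597) = -89487*(-592869/2 + 3*I*√3) = 53054068203/2 - 268461*I*√3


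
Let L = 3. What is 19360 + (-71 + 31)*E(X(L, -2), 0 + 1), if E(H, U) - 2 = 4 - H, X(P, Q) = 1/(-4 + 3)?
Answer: 19080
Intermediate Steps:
X(P, Q) = -1 (X(P, Q) = 1/(-1) = -1)
E(H, U) = 6 - H (E(H, U) = 2 + (4 - H) = 6 - H)
19360 + (-71 + 31)*E(X(L, -2), 0 + 1) = 19360 + (-71 + 31)*(6 - 1*(-1)) = 19360 - 40*(6 + 1) = 19360 - 40*7 = 19360 - 280 = 19080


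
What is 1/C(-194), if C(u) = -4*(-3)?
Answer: 1/12 ≈ 0.083333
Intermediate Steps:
C(u) = 12
1/C(-194) = 1/12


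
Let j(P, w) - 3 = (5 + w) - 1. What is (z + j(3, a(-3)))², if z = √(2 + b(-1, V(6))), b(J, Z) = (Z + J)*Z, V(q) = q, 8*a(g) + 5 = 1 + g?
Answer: 4449/64 + 49*√2 ≈ 138.81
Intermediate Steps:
a(g) = -½ + g/8 (a(g) = -5/8 + (1 + g)/8 = -5/8 + (⅛ + g/8) = -½ + g/8)
j(P, w) = 7 + w (j(P, w) = 3 + ((5 + w) - 1) = 3 + (4 + w) = 7 + w)
b(J, Z) = Z*(J + Z) (b(J, Z) = (J + Z)*Z = Z*(J + Z))
z = 4*√2 (z = √(2 + 6*(-1 + 6)) = √(2 + 6*5) = √(2 + 30) = √32 = 4*√2 ≈ 5.6569)
(z + j(3, a(-3)))² = (4*√2 + (7 + (-½ + (⅛)*(-3))))² = (4*√2 + (7 + (-½ - 3/8)))² = (4*√2 + (7 - 7/8))² = (4*√2 + 49/8)² = (49/8 + 4*√2)²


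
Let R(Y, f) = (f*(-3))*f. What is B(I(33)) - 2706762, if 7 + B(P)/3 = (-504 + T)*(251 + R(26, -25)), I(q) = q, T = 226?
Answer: -1352367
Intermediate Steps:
R(Y, f) = -3*f² (R(Y, f) = (-3*f)*f = -3*f²)
B(P) = 1354395 (B(P) = -21 + 3*((-504 + 226)*(251 - 3*(-25)²)) = -21 + 3*(-278*(251 - 3*625)) = -21 + 3*(-278*(251 - 1875)) = -21 + 3*(-278*(-1624)) = -21 + 3*451472 = -21 + 1354416 = 1354395)
B(I(33)) - 2706762 = 1354395 - 2706762 = -1352367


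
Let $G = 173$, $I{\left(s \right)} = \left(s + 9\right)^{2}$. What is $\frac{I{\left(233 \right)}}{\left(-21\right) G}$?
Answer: $- \frac{58564}{3633} \approx -16.12$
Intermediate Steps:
$I{\left(s \right)} = \left(9 + s\right)^{2}$
$\frac{I{\left(233 \right)}}{\left(-21\right) G} = \frac{\left(9 + 233\right)^{2}}{\left(-21\right) 173} = \frac{242^{2}}{-3633} = 58564 \left(- \frac{1}{3633}\right) = - \frac{58564}{3633}$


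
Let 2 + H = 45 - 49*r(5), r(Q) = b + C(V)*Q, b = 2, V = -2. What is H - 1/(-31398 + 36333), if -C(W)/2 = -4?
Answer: -9944026/4935 ≈ -2015.0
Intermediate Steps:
C(W) = 8 (C(W) = -2*(-4) = 8)
r(Q) = 2 + 8*Q
H = -2015 (H = -2 + (45 - 49*(2 + 8*5)) = -2 + (45 - 49*(2 + 40)) = -2 + (45 - 49*42) = -2 + (45 - 2058) = -2 - 2013 = -2015)
H - 1/(-31398 + 36333) = -2015 - 1/(-31398 + 36333) = -2015 - 1/4935 = -9944026/4935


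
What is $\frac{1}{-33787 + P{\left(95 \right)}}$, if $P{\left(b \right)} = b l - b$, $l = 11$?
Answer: $- \frac{1}{32837} \approx -3.0453 \cdot 10^{-5}$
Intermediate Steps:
$P{\left(b \right)} = 10 b$ ($P{\left(b \right)} = b 11 - b = 11 b - b = 10 b$)
$\frac{1}{-33787 + P{\left(95 \right)}} = \frac{1}{-33787 + 10 \cdot 95} = \frac{1}{-33787 + 950} = \frac{1}{-32837} = - \frac{1}{32837}$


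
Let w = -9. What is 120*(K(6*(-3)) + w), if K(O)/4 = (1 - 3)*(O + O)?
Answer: 33480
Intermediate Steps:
K(O) = -16*O (K(O) = 4*((1 - 3)*(O + O)) = 4*(-4*O) = -16*O)
120*(K(6*(-3)) + w) = 120*(-96*(-3) - 9) = 120*(-16*(-18) - 9) = 120*(288 - 9) = 120*279 = 33480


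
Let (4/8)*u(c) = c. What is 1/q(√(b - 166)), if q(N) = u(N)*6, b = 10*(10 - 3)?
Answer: -I*√6/288 ≈ -0.0085052*I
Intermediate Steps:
b = 70 (b = 10*7 = 70)
u(c) = 2*c
q(N) = 12*N (q(N) = (2*N)*6 = 12*N)
1/q(√(b - 166)) = 1/(12*√(70 - 166)) = 1/(12*√(-96)) = 1/(12*(4*I*√6)) = 1/(48*I*√6) = -I*√6/288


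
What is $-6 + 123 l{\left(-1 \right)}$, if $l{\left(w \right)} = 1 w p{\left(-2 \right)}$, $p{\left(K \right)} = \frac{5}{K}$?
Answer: $\frac{603}{2} \approx 301.5$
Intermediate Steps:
$l{\left(w \right)} = - \frac{5 w}{2}$ ($l{\left(w \right)} = 1 w \frac{5}{-2} = w 5 \left(- \frac{1}{2}\right) = w \left(- \frac{5}{2}\right) = - \frac{5 w}{2}$)
$-6 + 123 l{\left(-1 \right)} = -6 + 123 \left(\left(- \frac{5}{2}\right) \left(-1\right)\right) = -6 + 123 \cdot \frac{5}{2} = -6 + \frac{615}{2} = \frac{603}{2}$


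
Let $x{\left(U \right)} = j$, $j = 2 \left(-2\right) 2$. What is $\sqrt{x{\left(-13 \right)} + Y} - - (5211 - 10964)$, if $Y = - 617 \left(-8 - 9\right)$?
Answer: $-5753 + \sqrt{10481} \approx -5650.6$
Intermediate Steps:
$j = -8$ ($j = \left(-4\right) 2 = -8$)
$x{\left(U \right)} = -8$
$Y = 10489$ ($Y = - 617 \left(-8 - 9\right) = \left(-617\right) \left(-17\right) = 10489$)
$\sqrt{x{\left(-13 \right)} + Y} - - (5211 - 10964) = \sqrt{-8 + 10489} - - (5211 - 10964) = \sqrt{10481} - \left(-1\right) \left(-5753\right) = \sqrt{10481} - 5753 = -5753 + \sqrt{10481}$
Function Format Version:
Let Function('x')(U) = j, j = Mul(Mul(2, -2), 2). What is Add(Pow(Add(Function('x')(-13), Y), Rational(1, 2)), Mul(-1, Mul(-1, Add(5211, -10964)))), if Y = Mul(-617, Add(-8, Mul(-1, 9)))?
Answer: Add(-5753, Pow(10481, Rational(1, 2))) ≈ -5650.6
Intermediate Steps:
j = -8 (j = Mul(-4, 2) = -8)
Function('x')(U) = -8
Y = 10489 (Y = Mul(-617, Add(-8, -9)) = Mul(-617, -17) = 10489)
Add(Pow(Add(Function('x')(-13), Y), Rational(1, 2)), Mul(-1, Mul(-1, Add(5211, -10964)))) = Add(Pow(Add(-8, 10489), Rational(1, 2)), Mul(-1, Mul(-1, Add(5211, -10964)))) = Add(Pow(10481, Rational(1, 2)), Mul(-1, Mul(-1, -5753))) = Add(Pow(10481, Rational(1, 2)), Mul(-1, 5753)) = Add(Pow(10481, Rational(1, 2)), -5753) = Add(-5753, Pow(10481, Rational(1, 2)))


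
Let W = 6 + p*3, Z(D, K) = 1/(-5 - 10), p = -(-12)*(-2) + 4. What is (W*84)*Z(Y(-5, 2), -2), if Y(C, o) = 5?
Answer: 1512/5 ≈ 302.40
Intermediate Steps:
p = -20 (p = -4*6 + 4 = -24 + 4 = -20)
Z(D, K) = -1/15 (Z(D, K) = 1/(-15) = -1/15)
W = -54 (W = 6 - 20*3 = 6 - 60 = -54)
(W*84)*Z(Y(-5, 2), -2) = -54*84*(-1/15) = -4536*(-1/15) = 1512/5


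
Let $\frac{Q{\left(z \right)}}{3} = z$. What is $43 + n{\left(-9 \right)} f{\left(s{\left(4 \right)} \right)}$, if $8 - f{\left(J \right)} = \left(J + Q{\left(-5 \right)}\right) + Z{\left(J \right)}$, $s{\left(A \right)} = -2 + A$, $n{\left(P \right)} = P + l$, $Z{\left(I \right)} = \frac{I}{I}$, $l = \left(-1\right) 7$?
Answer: $-277$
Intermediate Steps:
$Q{\left(z \right)} = 3 z$
$l = -7$
$Z{\left(I \right)} = 1$
$n{\left(P \right)} = -7 + P$ ($n{\left(P \right)} = P - 7 = -7 + P$)
$f{\left(J \right)} = 22 - J$ ($f{\left(J \right)} = 8 - \left(\left(J + 3 \left(-5\right)\right) + 1\right) = 8 - \left(\left(J - 15\right) + 1\right) = 8 - \left(\left(-15 + J\right) + 1\right) = 8 - \left(-14 + J\right) = 22 - J$)
$43 + n{\left(-9 \right)} f{\left(s{\left(4 \right)} \right)} = 43 + \left(-7 - 9\right) \left(22 - \left(-2 + 4\right)\right) = 43 - 16 \left(22 - 2\right) = 43 - 320 = -277$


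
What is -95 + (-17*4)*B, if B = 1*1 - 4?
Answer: 109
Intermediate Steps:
B = -3 (B = 1 - 4 = -3)
-95 + (-17*4)*B = -95 - 17*4*(-3) = -95 - 68*(-3) = -95 + 204 = 109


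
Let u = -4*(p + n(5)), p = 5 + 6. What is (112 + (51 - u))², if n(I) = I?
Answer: 51529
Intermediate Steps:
p = 11
u = -64 (u = -4*(11 + 5) = -4*16 = -64)
(112 + (51 - u))² = (112 + (51 - 1*(-64)))² = (112 + (51 + 64))² = (112 + 115)² = 227² = 51529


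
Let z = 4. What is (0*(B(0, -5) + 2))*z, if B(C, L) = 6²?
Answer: 0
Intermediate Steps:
B(C, L) = 36
(0*(B(0, -5) + 2))*z = (0*(36 + 2))*4 = (0*38)*4 = 0*4 = 0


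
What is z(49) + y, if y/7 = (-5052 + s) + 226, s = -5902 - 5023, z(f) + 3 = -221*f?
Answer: -121089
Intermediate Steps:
z(f) = -3 - 221*f
s = -10925
y = -110257 (y = 7*((-5052 - 10925) + 226) = 7*(-15977 + 226) = 7*(-15751) = -110257)
z(49) + y = (-3 - 221*49) - 110257 = (-3 - 10829) - 110257 = -10832 - 110257 = -121089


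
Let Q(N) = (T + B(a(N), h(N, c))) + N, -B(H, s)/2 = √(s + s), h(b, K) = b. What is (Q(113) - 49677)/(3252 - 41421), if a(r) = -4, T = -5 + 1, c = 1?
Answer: 49568/38169 + 2*√226/38169 ≈ 1.2994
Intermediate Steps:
T = -4
B(H, s) = -2*√2*√s (B(H, s) = -2*√(s + s) = -2*√2*√s)
Q(N) = -4 + N - 2*√2*√N (Q(N) = (-4 - 2*√2*√N) + N = -4 + N - 2*√2*√N)
(Q(113) - 49677)/(3252 - 41421) = ((-4 + 113 - 2*√2*√113) - 49677)/(3252 - 41421) = ((-4 + 113 - 2*√226) - 49677)/(-38169) = ((109 - 2*√226) - 49677)*(-1/38169) = (-49568 - 2*√226)*(-1/38169) = 49568/38169 + 2*√226/38169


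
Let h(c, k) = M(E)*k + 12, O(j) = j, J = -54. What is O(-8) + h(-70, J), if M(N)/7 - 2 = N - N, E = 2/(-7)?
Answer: -752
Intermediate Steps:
E = -2/7 (E = 2*(-⅐) = -2/7 ≈ -0.28571)
M(N) = 14 (M(N) = 14 + 7*(N - N) = 14 + 7*0 = 14 + 0 = 14)
h(c, k) = 12 + 14*k (h(c, k) = 14*k + 12 = 12 + 14*k)
O(-8) + h(-70, J) = -8 + (12 + 14*(-54)) = -8 + (12 - 756) = -8 - 744 = -752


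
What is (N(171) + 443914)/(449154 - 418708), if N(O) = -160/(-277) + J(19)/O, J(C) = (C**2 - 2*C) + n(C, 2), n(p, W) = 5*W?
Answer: 2336332671/160237298 ≈ 14.580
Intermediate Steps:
J(C) = 10 + C**2 - 2*C (J(C) = (C**2 - 2*C) + 5*2 = (C**2 - 2*C) + 10 = 10 + C**2 - 2*C)
N(O) = 160/277 + 333/O (N(O) = -160/(-277) + (10 + 19**2 - 2*19)/O = -160*(-1/277) + (10 + 361 - 38)/O = 160/277 + 333/O)
(N(171) + 443914)/(449154 - 418708) = ((160/277 + 333/171) + 443914)/(449154 - 418708) = ((160/277 + 333*(1/171)) + 443914)/30446 = ((160/277 + 37/19) + 443914)*(1/30446) = (13289/5263 + 443914)*(1/30446) = (2336332671/5263)*(1/30446) = 2336332671/160237298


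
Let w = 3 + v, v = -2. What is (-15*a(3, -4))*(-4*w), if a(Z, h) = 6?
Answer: 360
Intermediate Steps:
w = 1 (w = 3 - 2 = 1)
(-15*a(3, -4))*(-4*w) = (-15*6)*(-4*1) = -90*(-4) = 360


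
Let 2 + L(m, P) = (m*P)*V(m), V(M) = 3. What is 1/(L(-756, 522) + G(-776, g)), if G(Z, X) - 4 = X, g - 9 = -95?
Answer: -1/1183980 ≈ -8.4461e-7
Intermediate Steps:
g = -86 (g = 9 - 95 = -86)
L(m, P) = -2 + 3*P*m (L(m, P) = -2 + (m*P)*3 = -2 + (P*m)*3 = -2 + 3*P*m)
G(Z, X) = 4 + X
1/(L(-756, 522) + G(-776, g)) = 1/((-2 + 3*522*(-756)) + (4 - 86)) = 1/((-2 - 1183896) - 82) = 1/(-1183898 - 82) = 1/(-1183980) = -1/1183980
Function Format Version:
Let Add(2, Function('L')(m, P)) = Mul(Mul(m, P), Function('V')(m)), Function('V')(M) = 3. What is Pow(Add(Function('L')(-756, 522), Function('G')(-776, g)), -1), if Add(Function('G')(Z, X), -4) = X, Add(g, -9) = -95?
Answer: Rational(-1, 1183980) ≈ -8.4461e-7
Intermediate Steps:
g = -86 (g = Add(9, -95) = -86)
Function('L')(m, P) = Add(-2, Mul(3, P, m)) (Function('L')(m, P) = Add(-2, Mul(Mul(m, P), 3)) = Add(-2, Mul(Mul(P, m), 3)) = Add(-2, Mul(3, P, m)))
Function('G')(Z, X) = Add(4, X)
Pow(Add(Function('L')(-756, 522), Function('G')(-776, g)), -1) = Pow(Add(Add(-2, Mul(3, 522, -756)), Add(4, -86)), -1) = Pow(Add(Add(-2, -1183896), -82), -1) = Pow(Add(-1183898, -82), -1) = Pow(-1183980, -1) = Rational(-1, 1183980)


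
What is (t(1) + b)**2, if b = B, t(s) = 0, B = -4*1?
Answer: 16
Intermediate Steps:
B = -4
b = -4
(t(1) + b)**2 = (0 - 4)**2 = (-4)**2 = 16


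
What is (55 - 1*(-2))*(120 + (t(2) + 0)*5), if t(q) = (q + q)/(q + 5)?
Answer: 49020/7 ≈ 7002.9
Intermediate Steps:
t(q) = 2*q/(5 + q) (t(q) = (2*q)/(5 + q) = 2*q/(5 + q))
(55 - 1*(-2))*(120 + (t(2) + 0)*5) = (55 - 1*(-2))*(120 + (2*2/(5 + 2) + 0)*5) = (55 + 2)*(120 + (2*2/7 + 0)*5) = 57*(120 + (2*2*(⅐) + 0)*5) = 57*(120 + (4/7 + 0)*5) = 57*(120 + (4/7)*5) = 57*(120 + 20/7) = 57*(860/7) = 49020/7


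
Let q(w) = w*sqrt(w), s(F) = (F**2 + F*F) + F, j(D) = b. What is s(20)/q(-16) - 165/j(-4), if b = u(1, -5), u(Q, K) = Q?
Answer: -165 + 205*I/16 ≈ -165.0 + 12.813*I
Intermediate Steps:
b = 1
j(D) = 1
s(F) = F + 2*F**2 (s(F) = (F**2 + F**2) + F = 2*F**2 + F = F + 2*F**2)
q(w) = w**(3/2)
s(20)/q(-16) - 165/j(-4) = (20*(1 + 2*20))/((-16)**(3/2)) - 165/1 = (20*(1 + 40))/((-64*I)) - 165*1 = (20*41)*(I/64) - 165 = 820*(I/64) - 165 = 205*I/16 - 165 = -165 + 205*I/16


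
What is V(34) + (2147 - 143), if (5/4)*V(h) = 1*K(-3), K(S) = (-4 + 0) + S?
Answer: 9992/5 ≈ 1998.4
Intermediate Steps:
K(S) = -4 + S
V(h) = -28/5 (V(h) = 4*(1*(-4 - 3))/5 = 4*(1*(-7))/5 = (⅘)*(-7) = -28/5)
V(34) + (2147 - 143) = -28/5 + (2147 - 143) = -28/5 + 2004 = 9992/5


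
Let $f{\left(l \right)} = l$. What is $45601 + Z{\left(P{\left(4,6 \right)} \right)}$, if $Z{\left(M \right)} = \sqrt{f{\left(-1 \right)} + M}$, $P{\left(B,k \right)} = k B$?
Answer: $45601 + \sqrt{23} \approx 45606.0$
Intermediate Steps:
$P{\left(B,k \right)} = B k$
$Z{\left(M \right)} = \sqrt{-1 + M}$
$45601 + Z{\left(P{\left(4,6 \right)} \right)} = 45601 + \sqrt{-1 + 4 \cdot 6} = 45601 + \sqrt{-1 + 24} = 45601 + \sqrt{23}$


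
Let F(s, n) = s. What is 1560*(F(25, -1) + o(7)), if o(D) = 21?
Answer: 71760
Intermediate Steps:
1560*(F(25, -1) + o(7)) = 1560*(25 + 21) = 1560*46 = 71760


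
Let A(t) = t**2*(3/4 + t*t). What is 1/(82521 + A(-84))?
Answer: 1/49874949 ≈ 2.0050e-8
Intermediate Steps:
A(t) = t**2*(3/4 + t**2) (A(t) = t**2*(3*(1/4) + t**2) = t**2*(3/4 + t**2))
1/(82521 + A(-84)) = 1/(82521 + (-84)**2*(3/4 + (-84)**2)) = 1/(82521 + 7056*(3/4 + 7056)) = 1/(82521 + 7056*(28227/4)) = 1/(82521 + 49792428) = 1/49874949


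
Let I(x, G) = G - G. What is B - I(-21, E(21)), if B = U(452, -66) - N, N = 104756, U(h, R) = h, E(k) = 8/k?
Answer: -104304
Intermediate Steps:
I(x, G) = 0
B = -104304 (B = 452 - 1*104756 = 452 - 104756 = -104304)
B - I(-21, E(21)) = -104304 - 1*0 = -104304 + 0 = -104304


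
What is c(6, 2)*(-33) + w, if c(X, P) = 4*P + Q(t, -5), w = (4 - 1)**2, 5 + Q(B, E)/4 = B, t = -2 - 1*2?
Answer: 933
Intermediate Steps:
t = -4 (t = -2 - 2 = -4)
Q(B, E) = -20 + 4*B
w = 9 (w = 3**2 = 9)
c(X, P) = -36 + 4*P (c(X, P) = 4*P + (-20 + 4*(-4)) = 4*P + (-20 - 16) = 4*P - 36 = -36 + 4*P)
c(6, 2)*(-33) + w = (-36 + 4*2)*(-33) + 9 = (-36 + 8)*(-33) + 9 = -28*(-33) + 9 = 924 + 9 = 933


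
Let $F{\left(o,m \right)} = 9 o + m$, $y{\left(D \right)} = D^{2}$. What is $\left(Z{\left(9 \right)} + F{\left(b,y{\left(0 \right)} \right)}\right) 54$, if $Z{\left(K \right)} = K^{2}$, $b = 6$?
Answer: $7290$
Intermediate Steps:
$F{\left(o,m \right)} = m + 9 o$
$\left(Z{\left(9 \right)} + F{\left(b,y{\left(0 \right)} \right)}\right) 54 = \left(9^{2} + \left(0^{2} + 9 \cdot 6\right)\right) 54 = \left(81 + \left(0 + 54\right)\right) 54 = \left(81 + 54\right) 54 = 135 \cdot 54 = 7290$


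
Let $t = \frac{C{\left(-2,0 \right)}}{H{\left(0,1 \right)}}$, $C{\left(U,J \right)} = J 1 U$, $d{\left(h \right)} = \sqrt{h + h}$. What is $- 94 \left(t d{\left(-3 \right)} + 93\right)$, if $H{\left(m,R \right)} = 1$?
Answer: $-8742$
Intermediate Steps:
$d{\left(h \right)} = \sqrt{2} \sqrt{h}$ ($d{\left(h \right)} = \sqrt{2 h} = \sqrt{2} \sqrt{h}$)
$C{\left(U,J \right)} = J U$
$t = 0$ ($t = \frac{0 \left(-2\right)}{1} = 0 \cdot 1 = 0$)
$- 94 \left(t d{\left(-3 \right)} + 93\right) = - 94 \left(0 \sqrt{2} \sqrt{-3} + 93\right) = - 94 \left(0 \sqrt{2} i \sqrt{3} + 93\right) = - 94 \left(0 i \sqrt{6} + 93\right) = - 94 \left(0 + 93\right) = \left(-94\right) 93 = -8742$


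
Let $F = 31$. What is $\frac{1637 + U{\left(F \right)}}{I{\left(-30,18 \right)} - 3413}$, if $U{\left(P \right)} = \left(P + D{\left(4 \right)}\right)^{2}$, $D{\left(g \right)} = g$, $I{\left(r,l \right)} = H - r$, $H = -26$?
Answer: $- \frac{2862}{3409} \approx -0.83954$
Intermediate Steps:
$I{\left(r,l \right)} = -26 - r$
$U{\left(P \right)} = \left(4 + P\right)^{2}$ ($U{\left(P \right)} = \left(P + 4\right)^{2} = \left(4 + P\right)^{2}$)
$\frac{1637 + U{\left(F \right)}}{I{\left(-30,18 \right)} - 3413} = \frac{1637 + \left(4 + 31\right)^{2}}{\left(-26 - -30\right) - 3413} = \frac{1637 + 35^{2}}{\left(-26 + 30\right) - 3413} = \frac{1637 + 1225}{4 - 3413} = \frac{2862}{-3409} = 2862 \left(- \frac{1}{3409}\right) = - \frac{2862}{3409}$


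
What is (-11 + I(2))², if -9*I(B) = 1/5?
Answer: 246016/2025 ≈ 121.49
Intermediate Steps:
I(B) = -1/45 (I(B) = -⅑/5 = -⅑*⅕ = -1/45)
(-11 + I(2))² = (-11 - 1/45)² = (-496/45)² = 246016/2025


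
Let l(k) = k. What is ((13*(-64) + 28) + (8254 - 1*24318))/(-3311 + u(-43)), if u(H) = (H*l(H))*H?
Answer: 8434/41409 ≈ 0.20368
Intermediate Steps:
u(H) = H**3 (u(H) = (H*H)*H = H**2*H = H**3)
((13*(-64) + 28) + (8254 - 1*24318))/(-3311 + u(-43)) = ((13*(-64) + 28) + (8254 - 1*24318))/(-3311 + (-43)**3) = ((-832 + 28) + (8254 - 24318))/(-3311 - 79507) = (-804 - 16064)/(-82818) = -16868*(-1/82818) = 8434/41409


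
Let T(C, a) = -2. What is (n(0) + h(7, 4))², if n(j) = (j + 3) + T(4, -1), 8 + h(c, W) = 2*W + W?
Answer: 25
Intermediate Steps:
h(c, W) = -8 + 3*W (h(c, W) = -8 + (2*W + W) = -8 + 3*W)
n(j) = 1 + j (n(j) = (j + 3) - 2 = (3 + j) - 2 = 1 + j)
(n(0) + h(7, 4))² = ((1 + 0) + (-8 + 3*4))² = (1 + (-8 + 12))² = (1 + 4)² = 5² = 25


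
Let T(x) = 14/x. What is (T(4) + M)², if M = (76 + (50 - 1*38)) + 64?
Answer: 96721/4 ≈ 24180.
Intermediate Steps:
M = 152 (M = (76 + (50 - 38)) + 64 = (76 + 12) + 64 = 88 + 64 = 152)
(T(4) + M)² = (14/4 + 152)² = (14*(¼) + 152)² = (7/2 + 152)² = (311/2)² = 96721/4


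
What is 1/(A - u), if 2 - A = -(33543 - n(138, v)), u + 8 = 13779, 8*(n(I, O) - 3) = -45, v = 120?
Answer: 8/158213 ≈ 5.0565e-5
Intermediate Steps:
n(I, O) = -21/8 (n(I, O) = 3 + (⅛)*(-45) = 3 - 45/8 = -21/8)
u = 13771 (u = -8 + 13779 = 13771)
A = 268381/8 (A = 2 - (-1)*(33543 - 1*(-21/8)) = 2 - (-1)*(33543 + 21/8) = 2 - (-1)*268365/8 = 2 - 1*(-268365/8) = 2 + 268365/8 = 268381/8 ≈ 33548.)
1/(A - u) = 1/(268381/8 - 1*13771) = 1/(268381/8 - 13771) = 1/(158213/8) = 8/158213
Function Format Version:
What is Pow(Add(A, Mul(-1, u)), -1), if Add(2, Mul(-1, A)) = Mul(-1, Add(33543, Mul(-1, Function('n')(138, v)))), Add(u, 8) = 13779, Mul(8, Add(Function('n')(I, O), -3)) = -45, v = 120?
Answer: Rational(8, 158213) ≈ 5.0565e-5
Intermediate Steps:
Function('n')(I, O) = Rational(-21, 8) (Function('n')(I, O) = Add(3, Mul(Rational(1, 8), -45)) = Add(3, Rational(-45, 8)) = Rational(-21, 8))
u = 13771 (u = Add(-8, 13779) = 13771)
A = Rational(268381, 8) (A = Add(2, Mul(-1, Mul(-1, Add(33543, Mul(-1, Rational(-21, 8)))))) = Add(2, Mul(-1, Mul(-1, Add(33543, Rational(21, 8))))) = Add(2, Mul(-1, Mul(-1, Rational(268365, 8)))) = Add(2, Mul(-1, Rational(-268365, 8))) = Add(2, Rational(268365, 8)) = Rational(268381, 8) ≈ 33548.)
Pow(Add(A, Mul(-1, u)), -1) = Pow(Add(Rational(268381, 8), Mul(-1, 13771)), -1) = Pow(Add(Rational(268381, 8), -13771), -1) = Pow(Rational(158213, 8), -1) = Rational(8, 158213)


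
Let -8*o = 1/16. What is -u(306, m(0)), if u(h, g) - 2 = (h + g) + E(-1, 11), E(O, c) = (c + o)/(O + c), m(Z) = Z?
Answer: -395647/1280 ≈ -309.10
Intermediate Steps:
o = -1/128 (o = -1/8/16 = -1/8*1/16 = -1/128 ≈ -0.0078125)
E(O, c) = (-1/128 + c)/(O + c) (E(O, c) = (c - 1/128)/(O + c) = (-1/128 + c)/(O + c))
u(h, g) = 3967/1280 + g + h (u(h, g) = 2 + ((h + g) + (-1/128 + 11)/(-1 + 11)) = 2 + ((g + h) + (1407/128)/10) = 2 + ((g + h) + (1/10)*(1407/128)) = 2 + ((g + h) + 1407/1280) = 2 + (1407/1280 + g + h) = 3967/1280 + g + h)
-u(306, m(0)) = -(3967/1280 + 0 + 306) = -1*395647/1280 = -395647/1280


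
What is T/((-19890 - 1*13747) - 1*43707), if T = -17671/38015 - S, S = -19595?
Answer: -372443127/1470116080 ≈ -0.25334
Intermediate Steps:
T = 744886254/38015 (T = -17671/38015 - 1*(-19595) = -17671*1/38015 + 19595 = -17671/38015 + 19595 = 744886254/38015 ≈ 19595.)
T/((-19890 - 1*13747) - 1*43707) = 744886254/(38015*((-19890 - 1*13747) - 1*43707)) = 744886254/(38015*((-19890 - 13747) - 43707)) = 744886254/(38015*(-33637 - 43707)) = (744886254/38015)/(-77344) = (744886254/38015)*(-1/77344) = -372443127/1470116080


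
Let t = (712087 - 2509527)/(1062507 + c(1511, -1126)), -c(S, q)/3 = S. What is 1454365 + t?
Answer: 769339279535/528987 ≈ 1.4544e+6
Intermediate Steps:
c(S, q) = -3*S
t = -898720/528987 (t = (712087 - 2509527)/(1062507 - 3*1511) = -1797440/(1062507 - 4533) = -1797440/1057974 = -1797440*1/1057974 = -898720/528987 ≈ -1.6989)
1454365 + t = 1454365 - 898720/528987 = 769339279535/528987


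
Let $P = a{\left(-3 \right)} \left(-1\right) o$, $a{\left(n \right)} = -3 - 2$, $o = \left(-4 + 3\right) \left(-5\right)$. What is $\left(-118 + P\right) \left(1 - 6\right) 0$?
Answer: $0$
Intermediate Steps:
$o = 5$ ($o = \left(-1\right) \left(-5\right) = 5$)
$a{\left(n \right)} = -5$
$P = 25$ ($P = \left(-5\right) \left(-1\right) 5 = 5 \cdot 5 = 25$)
$\left(-118 + P\right) \left(1 - 6\right) 0 = \left(-118 + 25\right) \left(1 - 6\right) 0 = - 93 \left(\left(-5\right) 0\right) = \left(-93\right) 0 = 0$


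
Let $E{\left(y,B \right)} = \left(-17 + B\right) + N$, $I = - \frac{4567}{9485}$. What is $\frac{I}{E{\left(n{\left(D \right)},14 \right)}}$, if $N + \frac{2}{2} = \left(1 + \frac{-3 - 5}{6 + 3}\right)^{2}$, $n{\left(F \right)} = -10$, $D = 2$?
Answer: $\frac{369927}{3063655} \approx 0.12075$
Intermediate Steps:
$N = - \frac{80}{81}$ ($N = -1 + \left(1 + \frac{-3 - 5}{6 + 3}\right)^{2} = -1 + \left(1 - \frac{8}{9}\right)^{2} = -1 + \left(\frac{1}{9}\right)^{2} = -1 + \frac{1}{81} = - \frac{80}{81} \approx -0.98765$)
$I = - \frac{4567}{9485}$ ($I = \left(-4567\right) \frac{1}{9485} = - \frac{4567}{9485} \approx -0.4815$)
$E{\left(y,B \right)} = - \frac{1457}{81} + B$ ($E{\left(y,B \right)} = \left(-17 + B\right) - \frac{80}{81} = - \frac{1457}{81} + B$)
$\frac{I}{E{\left(n{\left(D \right)},14 \right)}} = - \frac{4567}{9485 \left(- \frac{1457}{81} + 14\right)} = - \frac{4567}{9485 \left(- \frac{323}{81}\right)} = \left(- \frac{4567}{9485}\right) \left(- \frac{81}{323}\right) = \frac{369927}{3063655}$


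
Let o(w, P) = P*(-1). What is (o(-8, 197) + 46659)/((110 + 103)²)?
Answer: 46462/45369 ≈ 1.0241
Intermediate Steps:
o(w, P) = -P
(o(-8, 197) + 46659)/((110 + 103)²) = (-1*197 + 46659)/((110 + 103)²) = (-197 + 46659)/(213²) = 46462/45369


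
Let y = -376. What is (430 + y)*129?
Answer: 6966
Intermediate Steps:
(430 + y)*129 = (430 - 376)*129 = 54*129 = 6966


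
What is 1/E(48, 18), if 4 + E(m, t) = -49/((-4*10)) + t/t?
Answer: -40/71 ≈ -0.56338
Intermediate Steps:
E(m, t) = -71/40 (E(m, t) = -4 + (-49/((-4*10)) + t/t) = -4 + (-49/(-40) + 1) = -4 + (-49*(-1/40) + 1) = -4 + (49/40 + 1) = -4 + 89/40 = -71/40)
1/E(48, 18) = 1/(-71/40) = -40/71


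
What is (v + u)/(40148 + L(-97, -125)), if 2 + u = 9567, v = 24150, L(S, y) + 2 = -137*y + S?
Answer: 33715/57174 ≈ 0.58969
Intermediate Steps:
L(S, y) = -2 + S - 137*y (L(S, y) = -2 + (-137*y + S) = -2 + (S - 137*y) = -2 + S - 137*y)
u = 9565 (u = -2 + 9567 = 9565)
(v + u)/(40148 + L(-97, -125)) = (24150 + 9565)/(40148 + (-2 - 97 - 137*(-125))) = 33715/(40148 + (-2 - 97 + 17125)) = 33715/(40148 + 17026) = 33715/57174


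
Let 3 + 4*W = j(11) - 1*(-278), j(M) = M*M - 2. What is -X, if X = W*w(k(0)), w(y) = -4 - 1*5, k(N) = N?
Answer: 1773/2 ≈ 886.50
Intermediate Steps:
j(M) = -2 + M² (j(M) = M² - 2 = -2 + M²)
W = 197/2 (W = -¾ + ((-2 + 11²) - 1*(-278))/4 = -¾ + ((-2 + 121) + 278)/4 = -¾ + (119 + 278)/4 = -¾ + (¼)*397 = -¾ + 397/4 = 197/2 ≈ 98.500)
w(y) = -9 (w(y) = -4 - 5 = -9)
X = -1773/2 (X = (197/2)*(-9) = -1773/2 ≈ -886.50)
-X = -1*(-1773/2) = 1773/2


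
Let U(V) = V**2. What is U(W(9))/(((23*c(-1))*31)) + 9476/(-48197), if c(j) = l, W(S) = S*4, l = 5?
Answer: 28681372/171822305 ≈ 0.16692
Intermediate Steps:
W(S) = 4*S
c(j) = 5
U(W(9))/(((23*c(-1))*31)) + 9476/(-48197) = (4*9)**2/(((23*5)*31)) + 9476/(-48197) = 36**2/((115*31)) + 9476*(-1/48197) = 1296/3565 - 9476/48197 = 28681372/171822305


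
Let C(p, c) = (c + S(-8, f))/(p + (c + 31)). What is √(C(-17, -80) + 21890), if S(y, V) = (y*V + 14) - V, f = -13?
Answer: 3*√1177154/22 ≈ 147.95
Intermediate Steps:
S(y, V) = 14 - V + V*y (S(y, V) = (V*y + 14) - V = (14 + V*y) - V = 14 - V + V*y)
C(p, c) = (131 + c)/(31 + c + p) (C(p, c) = (c + (14 - 1*(-13) - 13*(-8)))/(p + (c + 31)) = (c + (14 + 13 + 104))/(p + (31 + c)) = (c + 131)/(31 + c + p) = (131 + c)/(31 + c + p))
√(C(-17, -80) + 21890) = √((131 - 80)/(31 - 80 - 17) + 21890) = √(51/(-66) + 21890) = √(-1/66*51 + 21890) = √(-17/22 + 21890) = √(481563/22) = 3*√1177154/22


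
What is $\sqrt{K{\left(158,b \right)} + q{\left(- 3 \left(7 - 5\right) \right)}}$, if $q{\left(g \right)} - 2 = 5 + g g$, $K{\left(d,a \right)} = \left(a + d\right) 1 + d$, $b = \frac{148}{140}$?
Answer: $\frac{\sqrt{441070}}{35} \approx 18.975$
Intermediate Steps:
$b = \frac{37}{35}$ ($b = 148 \cdot \frac{1}{140} = \frac{37}{35} \approx 1.0571$)
$K{\left(d,a \right)} = a + 2 d$ ($K{\left(d,a \right)} = \left(a + d\right) + d = a + 2 d$)
$q{\left(g \right)} = 7 + g^{2}$ ($q{\left(g \right)} = 2 + \left(5 + g g\right) = 2 + \left(5 + g^{2}\right) = 7 + g^{2}$)
$\sqrt{K{\left(158,b \right)} + q{\left(- 3 \left(7 - 5\right) \right)}} = \sqrt{\left(\frac{37}{35} + 2 \cdot 158\right) + \left(7 + \left(- 3 \left(7 - 5\right)\right)^{2}\right)} = \sqrt{\left(\frac{37}{35} + 316\right) + \left(7 + \left(\left(-3\right) 2\right)^{2}\right)} = \sqrt{\frac{11097}{35} + \left(7 + \left(-6\right)^{2}\right)} = \sqrt{\frac{11097}{35} + \left(7 + 36\right)} = \sqrt{\frac{11097}{35} + 43} = \sqrt{\frac{12602}{35}} = \frac{\sqrt{441070}}{35}$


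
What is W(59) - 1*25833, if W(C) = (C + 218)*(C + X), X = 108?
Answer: 20426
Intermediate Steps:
W(C) = (108 + C)*(218 + C) (W(C) = (C + 218)*(C + 108) = (218 + C)*(108 + C) = (108 + C)*(218 + C))
W(59) - 1*25833 = (23544 + 59**2 + 326*59) - 1*25833 = (23544 + 3481 + 19234) - 25833 = 46259 - 25833 = 20426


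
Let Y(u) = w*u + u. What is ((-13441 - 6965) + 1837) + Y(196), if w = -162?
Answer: -50125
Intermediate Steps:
Y(u) = -161*u (Y(u) = -162*u + u = -161*u)
((-13441 - 6965) + 1837) + Y(196) = ((-13441 - 6965) + 1837) - 161*196 = (-20406 + 1837) - 31556 = -18569 - 31556 = -50125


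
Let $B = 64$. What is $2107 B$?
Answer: $134848$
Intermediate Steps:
$2107 B = 2107 \cdot 64 = 134848$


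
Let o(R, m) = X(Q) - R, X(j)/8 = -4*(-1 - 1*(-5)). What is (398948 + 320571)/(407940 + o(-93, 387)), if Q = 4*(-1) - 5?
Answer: 719519/407905 ≈ 1.7639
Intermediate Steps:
Q = -9 (Q = -4 - 5 = -9)
X(j) = -128 (X(j) = 8*(-4*(-1 - 1*(-5))) = 8*(-4*(-1 + 5)) = 8*(-4*4) = 8*(-16) = -128)
o(R, m) = -128 - R
(398948 + 320571)/(407940 + o(-93, 387)) = (398948 + 320571)/(407940 + (-128 - 1*(-93))) = 719519/(407940 + (-128 + 93)) = 719519/(407940 - 35) = 719519/407905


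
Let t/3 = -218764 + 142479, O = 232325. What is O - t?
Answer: 461180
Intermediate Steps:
t = -228855 (t = 3*(-218764 + 142479) = 3*(-76285) = -228855)
O - t = 232325 - 1*(-228855) = 232325 + 228855 = 461180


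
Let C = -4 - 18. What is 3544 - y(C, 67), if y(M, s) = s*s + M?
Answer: -923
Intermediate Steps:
C = -22
y(M, s) = M + s² (y(M, s) = s² + M = M + s²)
3544 - y(C, 67) = 3544 - (-22 + 67²) = 3544 - (-22 + 4489) = 3544 - 1*4467 = 3544 - 4467 = -923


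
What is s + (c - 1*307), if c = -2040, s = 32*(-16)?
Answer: -2859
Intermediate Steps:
s = -512
s + (c - 1*307) = -512 + (-2040 - 1*307) = -512 + (-2040 - 307) = -512 - 2347 = -2859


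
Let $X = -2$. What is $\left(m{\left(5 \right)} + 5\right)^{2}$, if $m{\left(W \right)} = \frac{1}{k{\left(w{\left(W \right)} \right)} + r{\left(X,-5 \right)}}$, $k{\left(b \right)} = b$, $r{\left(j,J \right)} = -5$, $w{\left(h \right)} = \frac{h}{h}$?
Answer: $\frac{361}{16} \approx 22.563$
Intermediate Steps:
$w{\left(h \right)} = 1$
$m{\left(W \right)} = - \frac{1}{4}$ ($m{\left(W \right)} = \frac{1}{1 - 5} = \frac{1}{-4} = - \frac{1}{4}$)
$\left(m{\left(5 \right)} + 5\right)^{2} = \left(- \frac{1}{4} + 5\right)^{2} = \left(\frac{19}{4}\right)^{2} = \frac{361}{16}$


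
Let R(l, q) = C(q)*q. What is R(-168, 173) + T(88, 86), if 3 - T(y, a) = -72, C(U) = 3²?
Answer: 1632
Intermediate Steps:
C(U) = 9
T(y, a) = 75 (T(y, a) = 3 - 1*(-72) = 3 + 72 = 75)
R(l, q) = 9*q
R(-168, 173) + T(88, 86) = 9*173 + 75 = 1557 + 75 = 1632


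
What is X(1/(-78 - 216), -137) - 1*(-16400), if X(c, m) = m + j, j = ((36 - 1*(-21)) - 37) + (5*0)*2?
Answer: 16283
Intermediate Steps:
j = 20 (j = ((36 + 21) - 37) + 0*2 = (57 - 37) + 0 = 20 + 0 = 20)
X(c, m) = 20 + m (X(c, m) = m + 20 = 20 + m)
X(1/(-78 - 216), -137) - 1*(-16400) = (20 - 137) - 1*(-16400) = -117 + 16400 = 16283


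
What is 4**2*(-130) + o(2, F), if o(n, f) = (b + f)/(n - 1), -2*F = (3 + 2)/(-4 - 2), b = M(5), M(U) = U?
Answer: -24895/12 ≈ -2074.6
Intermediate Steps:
b = 5
F = 5/12 (F = -(3 + 2)/(2*(-4 - 2)) = -5/(2*(-6)) = -(-1)*5/12 = -1/2*(-5/6) = 5/12 ≈ 0.41667)
o(n, f) = (5 + f)/(-1 + n) (o(n, f) = (5 + f)/(n - 1) = (5 + f)/(-1 + n))
4**2*(-130) + o(2, F) = 4**2*(-130) + (5 + 5/12)/(-1 + 2) = 16*(-130) + (65/12)/1 = -2080 + 1*(65/12) = -2080 + 65/12 = -24895/12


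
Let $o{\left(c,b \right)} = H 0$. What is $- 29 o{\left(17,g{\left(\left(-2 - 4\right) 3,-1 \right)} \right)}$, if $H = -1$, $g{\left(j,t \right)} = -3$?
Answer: $0$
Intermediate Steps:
$o{\left(c,b \right)} = 0$ ($o{\left(c,b \right)} = \left(-1\right) 0 = 0$)
$- 29 o{\left(17,g{\left(\left(-2 - 4\right) 3,-1 \right)} \right)} = \left(-29\right) 0 = 0$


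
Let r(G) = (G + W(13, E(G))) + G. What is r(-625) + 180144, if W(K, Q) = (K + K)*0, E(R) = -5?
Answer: 178894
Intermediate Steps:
W(K, Q) = 0 (W(K, Q) = (2*K)*0 = 0)
r(G) = 2*G (r(G) = (G + 0) + G = G + G = 2*G)
r(-625) + 180144 = 2*(-625) + 180144 = -1250 + 180144 = 178894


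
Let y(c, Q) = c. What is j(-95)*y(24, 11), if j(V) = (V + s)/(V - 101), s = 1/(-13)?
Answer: 7416/637 ≈ 11.642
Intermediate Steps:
s = -1/13 ≈ -0.076923
j(V) = (-1/13 + V)/(-101 + V) (j(V) = (V - 1/13)/(V - 101) = (-1/13 + V)/(-101 + V))
j(-95)*y(24, 11) = ((-1/13 - 95)/(-101 - 95))*24 = (-1236/13/(-196))*24 = -1/196*(-1236/13)*24 = (309/637)*24 = 7416/637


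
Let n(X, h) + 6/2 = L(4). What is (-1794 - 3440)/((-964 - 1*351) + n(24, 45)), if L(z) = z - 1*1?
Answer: 5234/1315 ≈ 3.9802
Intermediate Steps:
L(z) = -1 + z (L(z) = z - 1 = -1 + z)
n(X, h) = 0 (n(X, h) = -3 + (-1 + 4) = -3 + 3 = 0)
(-1794 - 3440)/((-964 - 1*351) + n(24, 45)) = (-1794 - 3440)/((-964 - 1*351) + 0) = -5234/((-964 - 351) + 0) = -5234/(-1315 + 0) = -5234/(-1315) = -5234*(-1/1315) = 5234/1315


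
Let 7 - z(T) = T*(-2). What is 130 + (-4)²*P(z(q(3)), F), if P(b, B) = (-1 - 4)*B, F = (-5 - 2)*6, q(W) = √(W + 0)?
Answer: 3490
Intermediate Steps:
q(W) = √W
z(T) = 7 + 2*T (z(T) = 7 - T*(-2) = 7 - (-2)*T = 7 + 2*T)
F = -42 (F = -7*6 = -42)
P(b, B) = -5*B
130 + (-4)²*P(z(q(3)), F) = 130 + (-4)²*(-5*(-42)) = 130 + 16*210 = 130 + 3360 = 3490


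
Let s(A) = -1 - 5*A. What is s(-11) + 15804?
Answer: 15858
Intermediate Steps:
s(-11) + 15804 = (-1 - 5*(-11)) + 15804 = (-1 + 55) + 15804 = 54 + 15804 = 15858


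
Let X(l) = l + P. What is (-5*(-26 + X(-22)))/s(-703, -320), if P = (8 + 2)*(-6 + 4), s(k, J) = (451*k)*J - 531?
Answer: 340/101456429 ≈ 3.3512e-6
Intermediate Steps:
s(k, J) = -531 + 451*J*k (s(k, J) = 451*J*k - 531 = -531 + 451*J*k)
P = -20 (P = 10*(-2) = -20)
X(l) = -20 + l (X(l) = l - 20 = -20 + l)
(-5*(-26 + X(-22)))/s(-703, -320) = (-5*(-26 + (-20 - 22)))/(-531 + 451*(-320)*(-703)) = (-5*(-26 - 42))/(-531 + 101456960) = -5*(-68)/101456429 = 340*(1/101456429) = 340/101456429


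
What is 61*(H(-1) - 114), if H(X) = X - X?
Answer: -6954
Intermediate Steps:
H(X) = 0
61*(H(-1) - 114) = 61*(0 - 114) = 61*(-114) = -6954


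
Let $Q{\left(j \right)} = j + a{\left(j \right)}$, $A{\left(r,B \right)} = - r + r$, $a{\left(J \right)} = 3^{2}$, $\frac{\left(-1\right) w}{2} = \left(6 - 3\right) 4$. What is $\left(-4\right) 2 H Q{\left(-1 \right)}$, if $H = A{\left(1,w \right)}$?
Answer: $0$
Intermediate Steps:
$w = -24$ ($w = - 2 \left(6 - 3\right) 4 = - 2 \cdot 3 \cdot 4 = \left(-2\right) 12 = -24$)
$a{\left(J \right)} = 9$
$A{\left(r,B \right)} = 0$
$H = 0$
$Q{\left(j \right)} = 9 + j$ ($Q{\left(j \right)} = j + 9 = 9 + j$)
$\left(-4\right) 2 H Q{\left(-1 \right)} = \left(-4\right) 2 \cdot 0 \left(9 - 1\right) = \left(-8\right) 0 \cdot 8 = 0 \cdot 8 = 0$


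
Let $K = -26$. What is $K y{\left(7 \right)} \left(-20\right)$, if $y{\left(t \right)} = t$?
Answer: $3640$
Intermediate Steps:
$K y{\left(7 \right)} \left(-20\right) = \left(-26\right) 7 \left(-20\right) = \left(-182\right) \left(-20\right) = 3640$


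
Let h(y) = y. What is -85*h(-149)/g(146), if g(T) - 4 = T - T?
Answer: 12665/4 ≈ 3166.3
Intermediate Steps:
g(T) = 4 (g(T) = 4 + (T - T) = 4 + 0 = 4)
-85*h(-149)/g(146) = -(-12665)/4 = -85*(-149/4) = 12665/4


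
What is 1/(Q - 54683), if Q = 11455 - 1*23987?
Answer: -1/67215 ≈ -1.4878e-5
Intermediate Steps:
Q = -12532 (Q = 11455 - 23987 = -12532)
1/(Q - 54683) = 1/(-12532 - 54683) = 1/(-67215) = -1/67215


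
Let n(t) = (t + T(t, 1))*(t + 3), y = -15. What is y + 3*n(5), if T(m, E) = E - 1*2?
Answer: 81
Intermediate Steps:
T(m, E) = -2 + E (T(m, E) = E - 2 = -2 + E)
n(t) = (-1 + t)*(3 + t) (n(t) = (t + (-2 + 1))*(t + 3) = (t - 1)*(3 + t) = (-1 + t)*(3 + t))
y + 3*n(5) = -15 + 3*(-3 + 5² + 2*5) = -15 + 3*(-3 + 25 + 10) = -15 + 3*32 = -15 + 96 = 81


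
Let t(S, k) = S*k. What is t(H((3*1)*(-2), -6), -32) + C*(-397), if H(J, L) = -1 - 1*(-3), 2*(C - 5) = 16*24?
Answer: -78273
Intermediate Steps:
C = 197 (C = 5 + (16*24)/2 = 5 + (½)*384 = 5 + 192 = 197)
H(J, L) = 2 (H(J, L) = -1 + 3 = 2)
t(H((3*1)*(-2), -6), -32) + C*(-397) = 2*(-32) + 197*(-397) = -64 - 78209 = -78273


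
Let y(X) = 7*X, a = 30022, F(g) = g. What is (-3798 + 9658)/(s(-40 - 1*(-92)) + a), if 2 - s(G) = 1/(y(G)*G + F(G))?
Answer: 111222800/569855519 ≈ 0.19518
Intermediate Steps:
s(G) = 2 - 1/(G + 7*G²) (s(G) = 2 - 1/((7*G)*G + G) = 2 - 1/(7*G² + G) = 2 - 1/(G + 7*G²))
(-3798 + 9658)/(s(-40 - 1*(-92)) + a) = (-3798 + 9658)/((-1 + 2*(-40 - 1*(-92)) + 14*(-40 - 1*(-92))²)/((-40 - 1*(-92))*(1 + 7*(-40 - 1*(-92)))) + 30022) = 5860/((-1 + 2*(-40 + 92) + 14*(-40 + 92)²)/((-40 + 92)*(1 + 7*(-40 + 92))) + 30022) = 5860/((-1 + 2*52 + 14*52²)/(52*(1 + 7*52)) + 30022) = 5860/((-1 + 104 + 14*2704)/(52*(1 + 364)) + 30022) = 5860/((1/52)*(-1 + 104 + 37856)/365 + 30022) = 5860/((1/52)*(1/365)*37959 + 30022) = 5860/(37959/18980 + 30022) = 5860/(569855519/18980) = 5860*(18980/569855519) = 111222800/569855519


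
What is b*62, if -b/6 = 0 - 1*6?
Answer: 2232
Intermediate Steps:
b = 36 (b = -6*(0 - 1*6) = -6*(0 - 6) = -6*(-6) = 36)
b*62 = 36*62 = 2232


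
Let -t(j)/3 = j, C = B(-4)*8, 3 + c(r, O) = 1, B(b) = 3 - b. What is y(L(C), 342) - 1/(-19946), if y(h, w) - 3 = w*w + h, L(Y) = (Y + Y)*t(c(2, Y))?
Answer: 2346427495/19946 ≈ 1.1764e+5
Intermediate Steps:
c(r, O) = -2 (c(r, O) = -3 + 1 = -2)
C = 56 (C = (3 - 1*(-4))*8 = (3 + 4)*8 = 7*8 = 56)
t(j) = -3*j
L(Y) = 12*Y (L(Y) = (Y + Y)*(-3*(-2)) = (2*Y)*6 = 12*Y)
y(h, w) = 3 + h + w² (y(h, w) = 3 + (w*w + h) = 3 + (w² + h) = 3 + (h + w²) = 3 + h + w²)
y(L(C), 342) - 1/(-19946) = (3 + 12*56 + 342²) - 1/(-19946) = (3 + 672 + 116964) - 1*(-1/19946) = 117639 + 1/19946 = 2346427495/19946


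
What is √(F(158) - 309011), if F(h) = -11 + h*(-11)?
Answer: 2*I*√77690 ≈ 557.46*I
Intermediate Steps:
F(h) = -11 - 11*h
√(F(158) - 309011) = √((-11 - 11*158) - 309011) = √((-11 - 1738) - 309011) = √(-1749 - 309011) = √(-310760) = 2*I*√77690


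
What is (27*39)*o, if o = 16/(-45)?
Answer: -1872/5 ≈ -374.40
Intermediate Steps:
o = -16/45 (o = 16*(-1/45) = -16/45 ≈ -0.35556)
(27*39)*o = (27*39)*(-16/45) = 1053*(-16/45) = -1872/5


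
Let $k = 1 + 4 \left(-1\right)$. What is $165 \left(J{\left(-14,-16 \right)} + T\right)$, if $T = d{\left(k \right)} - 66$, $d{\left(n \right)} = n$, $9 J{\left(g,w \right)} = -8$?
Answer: $- \frac{34595}{3} \approx -11532.0$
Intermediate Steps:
$k = -3$ ($k = 1 - 4 = -3$)
$J{\left(g,w \right)} = - \frac{8}{9}$ ($J{\left(g,w \right)} = \frac{1}{9} \left(-8\right) = - \frac{8}{9}$)
$T = -69$ ($T = -3 - 66 = -69$)
$165 \left(J{\left(-14,-16 \right)} + T\right) = 165 \left(- \frac{8}{9} - 69\right) = 165 \left(- \frac{629}{9}\right) = - \frac{34595}{3}$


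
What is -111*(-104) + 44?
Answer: 11588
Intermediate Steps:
-111*(-104) + 44 = 11544 + 44 = 11588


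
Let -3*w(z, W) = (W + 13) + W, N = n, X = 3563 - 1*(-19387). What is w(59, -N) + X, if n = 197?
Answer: 23077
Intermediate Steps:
X = 22950 (X = 3563 + 19387 = 22950)
N = 197
w(z, W) = -13/3 - 2*W/3 (w(z, W) = -((W + 13) + W)/3 = -((13 + W) + W)/3 = -(13 + 2*W)/3 = -13/3 - 2*W/3)
w(59, -N) + X = (-13/3 - (-2)*197/3) + 22950 = (-13/3 - ⅔*(-197)) + 22950 = (-13/3 + 394/3) + 22950 = 127 + 22950 = 23077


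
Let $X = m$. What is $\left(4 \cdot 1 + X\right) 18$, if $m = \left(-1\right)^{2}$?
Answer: $90$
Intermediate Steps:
$m = 1$
$X = 1$
$\left(4 \cdot 1 + X\right) 18 = \left(4 \cdot 1 + 1\right) 18 = \left(4 + 1\right) 18 = 5 \cdot 18 = 90$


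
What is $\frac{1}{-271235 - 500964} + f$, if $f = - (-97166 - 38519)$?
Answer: $\frac{104775821314}{772199} \approx 1.3569 \cdot 10^{5}$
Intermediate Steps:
$f = 135685$ ($f = - (-97166 - 38519) = \left(-1\right) \left(-135685\right) = 135685$)
$\frac{1}{-271235 - 500964} + f = \frac{1}{-271235 - 500964} + 135685 = \frac{1}{-772199} + 135685 = - \frac{1}{772199} + 135685 = \frac{104775821314}{772199}$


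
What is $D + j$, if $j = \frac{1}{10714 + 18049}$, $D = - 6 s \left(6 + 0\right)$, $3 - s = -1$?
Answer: $- \frac{4141871}{28763} \approx -144.0$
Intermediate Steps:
$s = 4$ ($s = 3 - -1 = 3 + 1 = 4$)
$D = -144$ ($D = - 6 \cdot 4 \left(6 + 0\right) = - 6 \cdot 4 \cdot 6 = \left(-6\right) 24 = -144$)
$j = \frac{1}{28763} \approx 3.4767 \cdot 10^{-5}$
$D + j = -144 + \frac{1}{28763} = - \frac{4141871}{28763}$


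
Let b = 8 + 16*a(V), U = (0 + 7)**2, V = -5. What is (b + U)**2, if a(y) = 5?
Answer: 18769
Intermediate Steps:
U = 49 (U = 7**2 = 49)
b = 88 (b = 8 + 16*5 = 8 + 80 = 88)
(b + U)**2 = (88 + 49)**2 = 137**2 = 18769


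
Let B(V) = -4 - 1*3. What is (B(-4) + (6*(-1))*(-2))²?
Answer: 25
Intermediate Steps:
B(V) = -7 (B(V) = -4 - 3 = -7)
(B(-4) + (6*(-1))*(-2))² = (-7 + (6*(-1))*(-2))² = (-7 - 6*(-2))² = (-7 + 12)² = 5² = 25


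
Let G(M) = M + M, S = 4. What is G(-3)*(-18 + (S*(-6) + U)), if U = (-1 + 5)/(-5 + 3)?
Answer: 264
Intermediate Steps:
G(M) = 2*M
U = -2 (U = 4/(-2) = 4*(-½) = -2)
G(-3)*(-18 + (S*(-6) + U)) = (2*(-3))*(-18 + (4*(-6) - 2)) = -6*(-18 + (-24 - 2)) = -6*(-18 - 26) = -6*(-44) = 264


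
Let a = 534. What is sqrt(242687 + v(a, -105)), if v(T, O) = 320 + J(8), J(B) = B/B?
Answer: 8*sqrt(3797) ≈ 492.96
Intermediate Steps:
J(B) = 1
v(T, O) = 321 (v(T, O) = 320 + 1 = 321)
sqrt(242687 + v(a, -105)) = sqrt(242687 + 321) = sqrt(243008) = 8*sqrt(3797)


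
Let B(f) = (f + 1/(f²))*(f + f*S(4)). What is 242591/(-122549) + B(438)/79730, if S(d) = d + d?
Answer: 4009803136093/203791634060 ≈ 19.676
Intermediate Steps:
S(d) = 2*d
B(f) = 9*f*(f + f⁻²) (B(f) = (f + 1/(f²))*(f + f*(2*4)) = (f + f⁻²)*(f + f*8) = (f + f⁻²)*(f + 8*f) = (f + f⁻²)*(9*f) = 9*f*(f + f⁻²))
242591/(-122549) + B(438)/79730 = 242591/(-122549) + (9*(1 + 438³)/438)/79730 = 242591*(-1/122549) + (9*(1/438)*(1 + 84027672))*(1/79730) = -242591/122549 + (9*(1/438)*84027673)*(1/79730) = -242591/122549 + (252083019/146)*(1/79730) = -242591/122549 + 252083019/11640580 = 4009803136093/203791634060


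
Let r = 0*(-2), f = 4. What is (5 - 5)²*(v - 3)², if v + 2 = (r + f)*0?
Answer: 0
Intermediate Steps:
r = 0
v = -2 (v = -2 + (0 + 4)*0 = -2 + 4*0 = -2 + 0 = -2)
(5 - 5)²*(v - 3)² = (5 - 5)²*(-2 - 3)² = 0²*(-5)² = 0*25 = 0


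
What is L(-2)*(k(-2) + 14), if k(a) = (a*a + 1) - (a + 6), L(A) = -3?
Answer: -45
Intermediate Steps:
k(a) = -5 + a² - a (k(a) = (a² + 1) - (6 + a) = (1 + a²) + (-6 - a) = -5 + a² - a)
L(-2)*(k(-2) + 14) = -3*((-5 + (-2)² - 1*(-2)) + 14) = -3*((-5 + 4 + 2) + 14) = -3*(1 + 14) = -3*15 = -45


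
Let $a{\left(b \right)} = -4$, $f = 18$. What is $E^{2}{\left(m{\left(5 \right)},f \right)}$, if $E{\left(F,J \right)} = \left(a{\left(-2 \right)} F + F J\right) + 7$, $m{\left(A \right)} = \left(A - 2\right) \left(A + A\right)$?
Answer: $182329$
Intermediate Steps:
$m{\left(A \right)} = 2 A \left(-2 + A\right)$ ($m{\left(A \right)} = \left(-2 + A\right) 2 A = 2 A \left(-2 + A\right)$)
$E{\left(F,J \right)} = 7 - 4 F + F J$ ($E{\left(F,J \right)} = \left(- 4 F + F J\right) + 7 = 7 - 4 F + F J$)
$E^{2}{\left(m{\left(5 \right)},f \right)} = \left(7 - 4 \cdot 2 \cdot 5 \left(-2 + 5\right) + 2 \cdot 5 \left(-2 + 5\right) 18\right)^{2} = \left(7 - 4 \cdot 2 \cdot 5 \cdot 3 + 2 \cdot 5 \cdot 3 \cdot 18\right)^{2} = \left(7 - 120 + 30 \cdot 18\right)^{2} = \left(7 - 120 + 540\right)^{2} = 427^{2} = 182329$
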